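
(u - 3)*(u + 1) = u^2 - 2*u - 3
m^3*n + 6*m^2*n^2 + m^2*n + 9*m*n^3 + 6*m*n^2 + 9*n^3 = (m + 3*n)^2*(m*n + n)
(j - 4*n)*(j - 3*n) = j^2 - 7*j*n + 12*n^2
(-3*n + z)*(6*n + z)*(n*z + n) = -18*n^3*z - 18*n^3 + 3*n^2*z^2 + 3*n^2*z + n*z^3 + n*z^2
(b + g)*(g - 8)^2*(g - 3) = b*g^3 - 19*b*g^2 + 112*b*g - 192*b + g^4 - 19*g^3 + 112*g^2 - 192*g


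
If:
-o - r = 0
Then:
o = -r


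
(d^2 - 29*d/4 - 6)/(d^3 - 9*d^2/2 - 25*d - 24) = (4*d + 3)/(2*(2*d^2 + 7*d + 6))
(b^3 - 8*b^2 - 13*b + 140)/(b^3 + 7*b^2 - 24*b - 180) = (b^2 - 3*b - 28)/(b^2 + 12*b + 36)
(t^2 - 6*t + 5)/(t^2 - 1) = (t - 5)/(t + 1)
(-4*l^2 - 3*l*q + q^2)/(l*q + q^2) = (-4*l + q)/q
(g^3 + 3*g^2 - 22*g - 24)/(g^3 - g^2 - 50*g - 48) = (g - 4)/(g - 8)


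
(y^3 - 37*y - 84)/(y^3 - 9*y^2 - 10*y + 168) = (y + 3)/(y - 6)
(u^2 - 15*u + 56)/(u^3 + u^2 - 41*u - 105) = (u - 8)/(u^2 + 8*u + 15)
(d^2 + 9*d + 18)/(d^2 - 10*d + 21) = (d^2 + 9*d + 18)/(d^2 - 10*d + 21)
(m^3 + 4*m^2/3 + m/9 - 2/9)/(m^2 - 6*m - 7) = (m^2 + m/3 - 2/9)/(m - 7)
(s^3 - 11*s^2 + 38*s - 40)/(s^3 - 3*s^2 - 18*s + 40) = (s - 4)/(s + 4)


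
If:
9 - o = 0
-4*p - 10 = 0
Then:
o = 9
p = -5/2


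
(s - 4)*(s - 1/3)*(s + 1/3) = s^3 - 4*s^2 - s/9 + 4/9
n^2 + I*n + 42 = (n - 6*I)*(n + 7*I)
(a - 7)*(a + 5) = a^2 - 2*a - 35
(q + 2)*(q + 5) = q^2 + 7*q + 10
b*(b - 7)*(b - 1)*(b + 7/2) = b^4 - 9*b^3/2 - 21*b^2 + 49*b/2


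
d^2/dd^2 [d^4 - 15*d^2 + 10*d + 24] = 12*d^2 - 30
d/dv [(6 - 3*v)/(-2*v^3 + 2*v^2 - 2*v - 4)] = 3*(v^3 - v^2 + v - (v - 2)*(3*v^2 - 2*v + 1) + 2)/(2*(v^3 - v^2 + v + 2)^2)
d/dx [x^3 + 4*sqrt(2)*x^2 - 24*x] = 3*x^2 + 8*sqrt(2)*x - 24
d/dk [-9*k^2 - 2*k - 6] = -18*k - 2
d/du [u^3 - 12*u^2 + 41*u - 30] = 3*u^2 - 24*u + 41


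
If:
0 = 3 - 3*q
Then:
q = 1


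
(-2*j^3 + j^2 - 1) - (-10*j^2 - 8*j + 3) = -2*j^3 + 11*j^2 + 8*j - 4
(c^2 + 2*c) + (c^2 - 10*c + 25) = 2*c^2 - 8*c + 25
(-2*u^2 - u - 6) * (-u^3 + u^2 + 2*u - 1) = 2*u^5 - u^4 + u^3 - 6*u^2 - 11*u + 6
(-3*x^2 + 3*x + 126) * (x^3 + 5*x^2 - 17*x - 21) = -3*x^5 - 12*x^4 + 192*x^3 + 642*x^2 - 2205*x - 2646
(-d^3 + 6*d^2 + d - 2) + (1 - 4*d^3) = -5*d^3 + 6*d^2 + d - 1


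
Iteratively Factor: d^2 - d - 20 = (d - 5)*(d + 4)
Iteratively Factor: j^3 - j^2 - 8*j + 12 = (j - 2)*(j^2 + j - 6) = (j - 2)^2*(j + 3)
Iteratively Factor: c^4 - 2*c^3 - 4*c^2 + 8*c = (c - 2)*(c^3 - 4*c) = (c - 2)^2*(c^2 + 2*c) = (c - 2)^2*(c + 2)*(c)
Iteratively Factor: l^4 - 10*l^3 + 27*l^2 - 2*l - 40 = (l - 4)*(l^3 - 6*l^2 + 3*l + 10) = (l - 4)*(l - 2)*(l^2 - 4*l - 5) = (l - 5)*(l - 4)*(l - 2)*(l + 1)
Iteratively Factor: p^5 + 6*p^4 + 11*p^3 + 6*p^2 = (p)*(p^4 + 6*p^3 + 11*p^2 + 6*p) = p*(p + 3)*(p^3 + 3*p^2 + 2*p) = p*(p + 1)*(p + 3)*(p^2 + 2*p) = p*(p + 1)*(p + 2)*(p + 3)*(p)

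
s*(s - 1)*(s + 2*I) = s^3 - s^2 + 2*I*s^2 - 2*I*s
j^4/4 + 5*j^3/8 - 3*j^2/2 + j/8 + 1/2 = (j/4 + 1)*(j - 1)^2*(j + 1/2)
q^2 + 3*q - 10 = (q - 2)*(q + 5)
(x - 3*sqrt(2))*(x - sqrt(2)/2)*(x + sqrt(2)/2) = x^3 - 3*sqrt(2)*x^2 - x/2 + 3*sqrt(2)/2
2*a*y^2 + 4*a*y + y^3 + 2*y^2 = y*(2*a + y)*(y + 2)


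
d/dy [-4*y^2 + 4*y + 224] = 4 - 8*y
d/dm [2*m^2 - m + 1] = 4*m - 1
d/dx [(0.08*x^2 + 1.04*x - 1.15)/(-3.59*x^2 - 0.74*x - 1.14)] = (3.6744*x^2 - 8.4394*x - 2.0366)/(12.8881*x^4 + 5.3132*x^3 + 8.7328*x^2 + 1.6872*x + 1.2996)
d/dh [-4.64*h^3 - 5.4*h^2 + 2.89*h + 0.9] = -13.92*h^2 - 10.8*h + 2.89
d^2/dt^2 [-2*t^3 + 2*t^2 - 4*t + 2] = 4 - 12*t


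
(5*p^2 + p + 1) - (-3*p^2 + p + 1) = 8*p^2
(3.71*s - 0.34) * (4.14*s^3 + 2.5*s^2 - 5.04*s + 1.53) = 15.3594*s^4 + 7.8674*s^3 - 19.5484*s^2 + 7.3899*s - 0.5202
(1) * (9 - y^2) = 9 - y^2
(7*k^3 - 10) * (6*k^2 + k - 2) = 42*k^5 + 7*k^4 - 14*k^3 - 60*k^2 - 10*k + 20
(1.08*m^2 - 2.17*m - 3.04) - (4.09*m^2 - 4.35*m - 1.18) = -3.01*m^2 + 2.18*m - 1.86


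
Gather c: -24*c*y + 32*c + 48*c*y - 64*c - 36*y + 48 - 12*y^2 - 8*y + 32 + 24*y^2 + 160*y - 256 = c*(24*y - 32) + 12*y^2 + 116*y - 176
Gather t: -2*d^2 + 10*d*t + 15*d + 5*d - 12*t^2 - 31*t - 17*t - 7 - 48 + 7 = -2*d^2 + 20*d - 12*t^2 + t*(10*d - 48) - 48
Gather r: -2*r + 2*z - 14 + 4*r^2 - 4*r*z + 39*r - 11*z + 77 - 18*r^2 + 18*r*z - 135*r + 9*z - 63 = -14*r^2 + r*(14*z - 98)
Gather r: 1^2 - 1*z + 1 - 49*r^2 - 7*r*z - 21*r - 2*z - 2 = -49*r^2 + r*(-7*z - 21) - 3*z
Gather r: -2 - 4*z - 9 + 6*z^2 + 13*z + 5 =6*z^2 + 9*z - 6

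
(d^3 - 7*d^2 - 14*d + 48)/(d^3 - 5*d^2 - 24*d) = (d - 2)/d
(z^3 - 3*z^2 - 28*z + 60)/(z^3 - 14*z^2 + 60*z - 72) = (z + 5)/(z - 6)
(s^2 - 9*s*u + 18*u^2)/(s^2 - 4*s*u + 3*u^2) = (s - 6*u)/(s - u)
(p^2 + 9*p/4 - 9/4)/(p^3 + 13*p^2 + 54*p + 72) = (p - 3/4)/(p^2 + 10*p + 24)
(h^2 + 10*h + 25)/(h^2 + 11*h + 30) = (h + 5)/(h + 6)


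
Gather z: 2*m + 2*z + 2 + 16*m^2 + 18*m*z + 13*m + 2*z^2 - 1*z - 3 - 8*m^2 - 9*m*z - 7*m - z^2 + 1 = 8*m^2 + 8*m + z^2 + z*(9*m + 1)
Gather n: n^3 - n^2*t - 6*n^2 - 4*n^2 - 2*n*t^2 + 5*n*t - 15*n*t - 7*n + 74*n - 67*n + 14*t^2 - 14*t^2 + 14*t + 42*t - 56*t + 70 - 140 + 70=n^3 + n^2*(-t - 10) + n*(-2*t^2 - 10*t)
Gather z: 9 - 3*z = 9 - 3*z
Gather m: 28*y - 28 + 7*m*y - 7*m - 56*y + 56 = m*(7*y - 7) - 28*y + 28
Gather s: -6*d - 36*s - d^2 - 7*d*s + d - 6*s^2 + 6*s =-d^2 - 5*d - 6*s^2 + s*(-7*d - 30)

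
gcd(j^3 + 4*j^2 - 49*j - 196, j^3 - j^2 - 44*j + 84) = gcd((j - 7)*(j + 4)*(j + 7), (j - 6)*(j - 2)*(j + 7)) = j + 7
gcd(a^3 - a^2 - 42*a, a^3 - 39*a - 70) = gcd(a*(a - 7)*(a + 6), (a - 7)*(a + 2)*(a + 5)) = a - 7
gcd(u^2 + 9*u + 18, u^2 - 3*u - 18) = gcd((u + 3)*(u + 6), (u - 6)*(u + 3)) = u + 3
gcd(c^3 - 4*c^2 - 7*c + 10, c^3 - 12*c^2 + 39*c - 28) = c - 1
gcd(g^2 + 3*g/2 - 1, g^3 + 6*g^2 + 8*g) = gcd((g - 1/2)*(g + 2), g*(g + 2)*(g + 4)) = g + 2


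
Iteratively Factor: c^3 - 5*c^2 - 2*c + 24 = (c + 2)*(c^2 - 7*c + 12) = (c - 3)*(c + 2)*(c - 4)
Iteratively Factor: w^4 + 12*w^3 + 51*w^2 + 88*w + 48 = (w + 3)*(w^3 + 9*w^2 + 24*w + 16) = (w + 3)*(w + 4)*(w^2 + 5*w + 4) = (w + 3)*(w + 4)^2*(w + 1)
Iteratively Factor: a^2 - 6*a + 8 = (a - 2)*(a - 4)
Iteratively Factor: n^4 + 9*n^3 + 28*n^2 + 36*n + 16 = (n + 4)*(n^3 + 5*n^2 + 8*n + 4) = (n + 2)*(n + 4)*(n^2 + 3*n + 2) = (n + 2)^2*(n + 4)*(n + 1)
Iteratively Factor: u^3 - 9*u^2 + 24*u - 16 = (u - 4)*(u^2 - 5*u + 4) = (u - 4)^2*(u - 1)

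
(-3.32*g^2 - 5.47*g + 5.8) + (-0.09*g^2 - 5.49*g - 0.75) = -3.41*g^2 - 10.96*g + 5.05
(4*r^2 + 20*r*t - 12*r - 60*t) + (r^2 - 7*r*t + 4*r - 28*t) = 5*r^2 + 13*r*t - 8*r - 88*t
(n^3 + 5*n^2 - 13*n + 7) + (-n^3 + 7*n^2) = 12*n^2 - 13*n + 7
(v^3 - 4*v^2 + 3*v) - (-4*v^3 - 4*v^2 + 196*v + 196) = 5*v^3 - 193*v - 196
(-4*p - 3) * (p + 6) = -4*p^2 - 27*p - 18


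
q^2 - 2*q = q*(q - 2)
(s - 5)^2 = s^2 - 10*s + 25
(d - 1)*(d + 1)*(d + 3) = d^3 + 3*d^2 - d - 3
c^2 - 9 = (c - 3)*(c + 3)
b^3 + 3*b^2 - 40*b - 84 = (b - 6)*(b + 2)*(b + 7)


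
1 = 1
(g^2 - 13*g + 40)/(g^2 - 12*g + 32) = (g - 5)/(g - 4)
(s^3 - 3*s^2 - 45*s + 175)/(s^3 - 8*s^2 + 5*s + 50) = (s + 7)/(s + 2)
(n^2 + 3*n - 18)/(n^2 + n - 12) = (n + 6)/(n + 4)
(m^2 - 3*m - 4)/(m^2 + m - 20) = (m + 1)/(m + 5)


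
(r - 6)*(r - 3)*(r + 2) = r^3 - 7*r^2 + 36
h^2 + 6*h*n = h*(h + 6*n)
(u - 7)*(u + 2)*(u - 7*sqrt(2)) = u^3 - 7*sqrt(2)*u^2 - 5*u^2 - 14*u + 35*sqrt(2)*u + 98*sqrt(2)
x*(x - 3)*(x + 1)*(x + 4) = x^4 + 2*x^3 - 11*x^2 - 12*x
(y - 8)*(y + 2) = y^2 - 6*y - 16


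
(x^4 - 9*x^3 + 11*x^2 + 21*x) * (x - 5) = x^5 - 14*x^4 + 56*x^3 - 34*x^2 - 105*x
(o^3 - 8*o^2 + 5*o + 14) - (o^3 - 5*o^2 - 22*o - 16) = -3*o^2 + 27*o + 30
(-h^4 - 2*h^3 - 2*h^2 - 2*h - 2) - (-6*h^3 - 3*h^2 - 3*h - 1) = -h^4 + 4*h^3 + h^2 + h - 1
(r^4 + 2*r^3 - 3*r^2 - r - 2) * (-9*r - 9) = -9*r^5 - 27*r^4 + 9*r^3 + 36*r^2 + 27*r + 18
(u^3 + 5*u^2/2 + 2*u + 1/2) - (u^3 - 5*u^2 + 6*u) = 15*u^2/2 - 4*u + 1/2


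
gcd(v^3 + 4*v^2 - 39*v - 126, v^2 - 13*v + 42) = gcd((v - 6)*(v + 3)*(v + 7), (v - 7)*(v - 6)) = v - 6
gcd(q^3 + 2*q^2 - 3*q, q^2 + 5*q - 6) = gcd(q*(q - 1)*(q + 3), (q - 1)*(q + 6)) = q - 1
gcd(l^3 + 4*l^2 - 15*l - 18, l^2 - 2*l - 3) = l^2 - 2*l - 3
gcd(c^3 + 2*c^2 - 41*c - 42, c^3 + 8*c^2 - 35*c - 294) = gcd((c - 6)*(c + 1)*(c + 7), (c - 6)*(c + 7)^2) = c^2 + c - 42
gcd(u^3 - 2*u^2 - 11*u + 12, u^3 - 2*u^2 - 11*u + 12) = u^3 - 2*u^2 - 11*u + 12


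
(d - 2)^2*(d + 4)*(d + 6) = d^4 + 6*d^3 - 12*d^2 - 56*d + 96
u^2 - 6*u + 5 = (u - 5)*(u - 1)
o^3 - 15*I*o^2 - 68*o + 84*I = (o - 7*I)*(o - 6*I)*(o - 2*I)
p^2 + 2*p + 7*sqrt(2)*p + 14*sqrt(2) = (p + 2)*(p + 7*sqrt(2))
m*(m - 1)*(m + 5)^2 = m^4 + 9*m^3 + 15*m^2 - 25*m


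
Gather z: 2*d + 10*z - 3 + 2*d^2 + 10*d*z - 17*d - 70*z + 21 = 2*d^2 - 15*d + z*(10*d - 60) + 18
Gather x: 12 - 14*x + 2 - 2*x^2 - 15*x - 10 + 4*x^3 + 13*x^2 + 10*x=4*x^3 + 11*x^2 - 19*x + 4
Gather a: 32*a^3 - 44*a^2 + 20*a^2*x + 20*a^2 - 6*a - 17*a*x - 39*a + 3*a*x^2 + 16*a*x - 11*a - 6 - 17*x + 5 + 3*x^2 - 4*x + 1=32*a^3 + a^2*(20*x - 24) + a*(3*x^2 - x - 56) + 3*x^2 - 21*x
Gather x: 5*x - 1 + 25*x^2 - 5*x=25*x^2 - 1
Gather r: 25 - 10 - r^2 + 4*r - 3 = -r^2 + 4*r + 12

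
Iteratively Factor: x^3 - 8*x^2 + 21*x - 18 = (x - 3)*(x^2 - 5*x + 6) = (x - 3)*(x - 2)*(x - 3)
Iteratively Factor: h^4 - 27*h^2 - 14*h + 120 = (h - 5)*(h^3 + 5*h^2 - 2*h - 24) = (h - 5)*(h + 4)*(h^2 + h - 6) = (h - 5)*(h - 2)*(h + 4)*(h + 3)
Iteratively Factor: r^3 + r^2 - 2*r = (r + 2)*(r^2 - r) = (r - 1)*(r + 2)*(r)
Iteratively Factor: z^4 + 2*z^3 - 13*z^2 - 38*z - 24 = (z - 4)*(z^3 + 6*z^2 + 11*z + 6) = (z - 4)*(z + 1)*(z^2 + 5*z + 6) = (z - 4)*(z + 1)*(z + 3)*(z + 2)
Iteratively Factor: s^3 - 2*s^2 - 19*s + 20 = (s - 5)*(s^2 + 3*s - 4) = (s - 5)*(s + 4)*(s - 1)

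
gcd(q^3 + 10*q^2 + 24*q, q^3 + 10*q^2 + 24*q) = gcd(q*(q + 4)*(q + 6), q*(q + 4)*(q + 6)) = q^3 + 10*q^2 + 24*q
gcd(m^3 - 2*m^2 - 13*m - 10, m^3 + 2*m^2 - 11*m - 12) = m + 1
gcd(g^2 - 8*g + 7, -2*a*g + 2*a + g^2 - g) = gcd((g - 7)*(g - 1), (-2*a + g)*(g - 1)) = g - 1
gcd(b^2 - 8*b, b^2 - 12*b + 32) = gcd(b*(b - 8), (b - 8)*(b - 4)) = b - 8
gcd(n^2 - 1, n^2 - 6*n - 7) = n + 1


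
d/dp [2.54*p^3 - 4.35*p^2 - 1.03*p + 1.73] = 7.62*p^2 - 8.7*p - 1.03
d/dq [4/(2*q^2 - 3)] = -16*q/(2*q^2 - 3)^2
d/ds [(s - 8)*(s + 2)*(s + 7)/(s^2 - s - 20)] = (s^4 - 2*s^3 - 3*s^2 + 184*s + 1048)/(s^4 - 2*s^3 - 39*s^2 + 40*s + 400)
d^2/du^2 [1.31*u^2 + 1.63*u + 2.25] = 2.62000000000000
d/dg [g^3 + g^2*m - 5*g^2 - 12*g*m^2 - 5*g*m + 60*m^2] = 3*g^2 + 2*g*m - 10*g - 12*m^2 - 5*m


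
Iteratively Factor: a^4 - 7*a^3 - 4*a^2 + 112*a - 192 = (a - 3)*(a^3 - 4*a^2 - 16*a + 64) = (a - 4)*(a - 3)*(a^2 - 16) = (a - 4)^2*(a - 3)*(a + 4)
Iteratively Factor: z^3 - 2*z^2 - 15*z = (z + 3)*(z^2 - 5*z) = (z - 5)*(z + 3)*(z)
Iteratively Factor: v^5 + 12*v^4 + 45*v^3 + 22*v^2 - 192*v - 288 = (v + 3)*(v^4 + 9*v^3 + 18*v^2 - 32*v - 96) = (v + 3)^2*(v^3 + 6*v^2 - 32) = (v + 3)^2*(v + 4)*(v^2 + 2*v - 8) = (v + 3)^2*(v + 4)^2*(v - 2)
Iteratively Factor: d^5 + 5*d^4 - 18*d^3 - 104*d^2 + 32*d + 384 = (d + 4)*(d^4 + d^3 - 22*d^2 - 16*d + 96) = (d + 4)^2*(d^3 - 3*d^2 - 10*d + 24) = (d - 4)*(d + 4)^2*(d^2 + d - 6) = (d - 4)*(d - 2)*(d + 4)^2*(d + 3)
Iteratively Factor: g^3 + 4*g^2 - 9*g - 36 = (g + 4)*(g^2 - 9) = (g + 3)*(g + 4)*(g - 3)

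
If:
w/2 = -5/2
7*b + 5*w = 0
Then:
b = 25/7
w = -5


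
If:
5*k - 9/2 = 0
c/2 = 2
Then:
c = 4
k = 9/10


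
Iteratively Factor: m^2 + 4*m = (m)*(m + 4)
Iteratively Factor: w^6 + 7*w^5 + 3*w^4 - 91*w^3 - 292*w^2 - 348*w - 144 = (w + 2)*(w^5 + 5*w^4 - 7*w^3 - 77*w^2 - 138*w - 72) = (w + 2)*(w + 3)*(w^4 + 2*w^3 - 13*w^2 - 38*w - 24) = (w + 2)^2*(w + 3)*(w^3 - 13*w - 12) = (w - 4)*(w + 2)^2*(w + 3)*(w^2 + 4*w + 3) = (w - 4)*(w + 1)*(w + 2)^2*(w + 3)*(w + 3)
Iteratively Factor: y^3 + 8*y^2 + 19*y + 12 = (y + 4)*(y^2 + 4*y + 3) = (y + 1)*(y + 4)*(y + 3)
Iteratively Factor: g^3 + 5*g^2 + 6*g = (g)*(g^2 + 5*g + 6) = g*(g + 2)*(g + 3)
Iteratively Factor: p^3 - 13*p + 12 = (p - 1)*(p^2 + p - 12) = (p - 1)*(p + 4)*(p - 3)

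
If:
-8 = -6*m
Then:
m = 4/3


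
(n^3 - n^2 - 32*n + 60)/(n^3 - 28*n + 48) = (n - 5)/(n - 4)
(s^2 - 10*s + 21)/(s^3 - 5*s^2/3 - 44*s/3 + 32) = 3*(s - 7)/(3*s^2 + 4*s - 32)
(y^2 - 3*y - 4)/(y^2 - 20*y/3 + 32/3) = 3*(y + 1)/(3*y - 8)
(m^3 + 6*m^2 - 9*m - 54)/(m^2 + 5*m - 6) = (m^2 - 9)/(m - 1)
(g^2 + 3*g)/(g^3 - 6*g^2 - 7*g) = (g + 3)/(g^2 - 6*g - 7)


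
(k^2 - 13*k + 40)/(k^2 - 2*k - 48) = (k - 5)/(k + 6)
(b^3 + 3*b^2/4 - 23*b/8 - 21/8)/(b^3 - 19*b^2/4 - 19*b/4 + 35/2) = (2*b^2 + 5*b + 3)/(2*(b^2 - 3*b - 10))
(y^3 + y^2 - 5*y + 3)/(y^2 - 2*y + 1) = y + 3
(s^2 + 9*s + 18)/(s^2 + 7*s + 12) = (s + 6)/(s + 4)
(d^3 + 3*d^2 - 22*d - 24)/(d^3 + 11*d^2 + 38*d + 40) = (d^3 + 3*d^2 - 22*d - 24)/(d^3 + 11*d^2 + 38*d + 40)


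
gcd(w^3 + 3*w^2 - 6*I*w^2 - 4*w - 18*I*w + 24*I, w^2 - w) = w - 1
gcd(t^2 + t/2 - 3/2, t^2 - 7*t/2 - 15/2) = t + 3/2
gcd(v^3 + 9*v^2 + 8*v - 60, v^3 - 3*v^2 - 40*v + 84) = v^2 + 4*v - 12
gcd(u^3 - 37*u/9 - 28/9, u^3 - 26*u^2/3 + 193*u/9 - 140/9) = u - 7/3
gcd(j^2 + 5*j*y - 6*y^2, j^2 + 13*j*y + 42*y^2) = j + 6*y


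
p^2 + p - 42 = (p - 6)*(p + 7)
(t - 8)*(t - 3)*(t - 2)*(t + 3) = t^4 - 10*t^3 + 7*t^2 + 90*t - 144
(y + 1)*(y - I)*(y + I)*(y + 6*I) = y^4 + y^3 + 6*I*y^3 + y^2 + 6*I*y^2 + y + 6*I*y + 6*I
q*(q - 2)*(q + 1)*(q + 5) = q^4 + 4*q^3 - 7*q^2 - 10*q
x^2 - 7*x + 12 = (x - 4)*(x - 3)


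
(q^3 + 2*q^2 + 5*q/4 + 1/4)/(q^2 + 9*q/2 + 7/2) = (4*q^2 + 4*q + 1)/(2*(2*q + 7))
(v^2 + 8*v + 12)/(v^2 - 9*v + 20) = (v^2 + 8*v + 12)/(v^2 - 9*v + 20)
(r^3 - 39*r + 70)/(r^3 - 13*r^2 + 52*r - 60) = (r + 7)/(r - 6)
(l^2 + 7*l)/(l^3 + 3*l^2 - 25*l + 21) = l/(l^2 - 4*l + 3)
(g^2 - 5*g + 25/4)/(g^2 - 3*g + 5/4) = (2*g - 5)/(2*g - 1)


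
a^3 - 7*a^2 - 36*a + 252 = (a - 7)*(a - 6)*(a + 6)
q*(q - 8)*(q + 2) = q^3 - 6*q^2 - 16*q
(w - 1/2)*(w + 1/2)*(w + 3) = w^3 + 3*w^2 - w/4 - 3/4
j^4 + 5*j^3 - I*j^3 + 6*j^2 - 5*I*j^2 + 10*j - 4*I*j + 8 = (j + 1)*(j + 4)*(j - 2*I)*(j + I)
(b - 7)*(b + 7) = b^2 - 49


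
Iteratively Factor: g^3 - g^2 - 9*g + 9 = (g - 1)*(g^2 - 9) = (g - 1)*(g + 3)*(g - 3)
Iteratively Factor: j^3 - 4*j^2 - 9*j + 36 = (j - 3)*(j^2 - j - 12) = (j - 4)*(j - 3)*(j + 3)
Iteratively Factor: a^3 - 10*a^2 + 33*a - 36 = (a - 3)*(a^2 - 7*a + 12) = (a - 3)^2*(a - 4)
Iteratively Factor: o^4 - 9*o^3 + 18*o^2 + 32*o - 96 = (o - 4)*(o^3 - 5*o^2 - 2*o + 24) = (o - 4)^2*(o^2 - o - 6) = (o - 4)^2*(o - 3)*(o + 2)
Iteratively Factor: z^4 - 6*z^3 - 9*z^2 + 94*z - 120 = (z - 3)*(z^3 - 3*z^2 - 18*z + 40) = (z - 3)*(z - 2)*(z^2 - z - 20) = (z - 3)*(z - 2)*(z + 4)*(z - 5)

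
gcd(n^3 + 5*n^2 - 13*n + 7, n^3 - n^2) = n - 1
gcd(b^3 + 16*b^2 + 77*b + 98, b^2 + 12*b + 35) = b + 7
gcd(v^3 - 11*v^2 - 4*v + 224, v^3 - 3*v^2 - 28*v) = v^2 - 3*v - 28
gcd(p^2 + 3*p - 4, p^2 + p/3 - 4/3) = p - 1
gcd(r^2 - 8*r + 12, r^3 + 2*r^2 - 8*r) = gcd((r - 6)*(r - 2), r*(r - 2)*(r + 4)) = r - 2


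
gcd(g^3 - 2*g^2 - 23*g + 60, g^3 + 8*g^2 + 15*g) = g + 5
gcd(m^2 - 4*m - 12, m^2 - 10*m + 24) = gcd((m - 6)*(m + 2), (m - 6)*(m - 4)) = m - 6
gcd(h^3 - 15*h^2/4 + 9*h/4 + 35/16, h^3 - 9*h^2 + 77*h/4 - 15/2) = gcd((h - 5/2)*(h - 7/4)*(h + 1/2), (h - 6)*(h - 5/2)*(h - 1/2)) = h - 5/2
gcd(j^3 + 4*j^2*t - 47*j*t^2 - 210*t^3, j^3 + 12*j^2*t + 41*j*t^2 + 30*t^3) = j^2 + 11*j*t + 30*t^2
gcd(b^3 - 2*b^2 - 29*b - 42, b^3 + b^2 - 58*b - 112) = b + 2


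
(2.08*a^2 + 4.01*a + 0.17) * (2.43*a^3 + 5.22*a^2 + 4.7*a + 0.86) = 5.0544*a^5 + 20.6019*a^4 + 31.1213*a^3 + 21.5232*a^2 + 4.2476*a + 0.1462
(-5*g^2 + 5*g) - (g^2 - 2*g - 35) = -6*g^2 + 7*g + 35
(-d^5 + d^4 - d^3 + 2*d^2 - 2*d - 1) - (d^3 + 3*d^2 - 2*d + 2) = -d^5 + d^4 - 2*d^3 - d^2 - 3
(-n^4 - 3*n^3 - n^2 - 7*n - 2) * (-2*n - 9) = 2*n^5 + 15*n^4 + 29*n^3 + 23*n^2 + 67*n + 18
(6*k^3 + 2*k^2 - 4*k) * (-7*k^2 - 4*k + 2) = -42*k^5 - 38*k^4 + 32*k^3 + 20*k^2 - 8*k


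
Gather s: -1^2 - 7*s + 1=-7*s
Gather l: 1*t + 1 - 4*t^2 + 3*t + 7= -4*t^2 + 4*t + 8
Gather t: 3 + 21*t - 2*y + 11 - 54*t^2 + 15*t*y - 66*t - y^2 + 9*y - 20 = -54*t^2 + t*(15*y - 45) - y^2 + 7*y - 6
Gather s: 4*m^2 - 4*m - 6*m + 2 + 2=4*m^2 - 10*m + 4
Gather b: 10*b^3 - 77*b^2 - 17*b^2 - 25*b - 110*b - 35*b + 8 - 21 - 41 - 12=10*b^3 - 94*b^2 - 170*b - 66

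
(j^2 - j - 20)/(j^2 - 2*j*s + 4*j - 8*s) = (5 - j)/(-j + 2*s)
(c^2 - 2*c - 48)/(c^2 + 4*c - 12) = (c - 8)/(c - 2)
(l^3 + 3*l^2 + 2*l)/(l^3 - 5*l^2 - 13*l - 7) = l*(l + 2)/(l^2 - 6*l - 7)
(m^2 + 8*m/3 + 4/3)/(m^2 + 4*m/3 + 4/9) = 3*(m + 2)/(3*m + 2)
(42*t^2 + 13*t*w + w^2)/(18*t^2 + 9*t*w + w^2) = (7*t + w)/(3*t + w)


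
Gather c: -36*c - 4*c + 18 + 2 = 20 - 40*c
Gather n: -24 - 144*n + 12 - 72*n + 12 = -216*n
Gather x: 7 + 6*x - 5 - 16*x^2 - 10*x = -16*x^2 - 4*x + 2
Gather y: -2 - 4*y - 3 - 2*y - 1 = -6*y - 6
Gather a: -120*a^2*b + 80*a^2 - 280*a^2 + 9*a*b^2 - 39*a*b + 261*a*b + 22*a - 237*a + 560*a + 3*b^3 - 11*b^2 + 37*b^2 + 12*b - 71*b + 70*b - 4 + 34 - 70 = a^2*(-120*b - 200) + a*(9*b^2 + 222*b + 345) + 3*b^3 + 26*b^2 + 11*b - 40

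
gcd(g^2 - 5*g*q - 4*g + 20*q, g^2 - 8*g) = 1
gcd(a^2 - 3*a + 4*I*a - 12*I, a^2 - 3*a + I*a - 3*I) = a - 3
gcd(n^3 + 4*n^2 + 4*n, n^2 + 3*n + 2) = n + 2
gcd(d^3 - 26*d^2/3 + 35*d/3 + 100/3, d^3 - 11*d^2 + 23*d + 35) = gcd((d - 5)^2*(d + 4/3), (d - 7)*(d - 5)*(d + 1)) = d - 5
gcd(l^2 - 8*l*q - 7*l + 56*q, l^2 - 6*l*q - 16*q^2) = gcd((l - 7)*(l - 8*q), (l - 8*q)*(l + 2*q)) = -l + 8*q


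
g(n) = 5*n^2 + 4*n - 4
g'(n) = 10*n + 4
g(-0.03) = -4.12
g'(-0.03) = 3.70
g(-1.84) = 5.57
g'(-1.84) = -14.40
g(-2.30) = 13.25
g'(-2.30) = -19.00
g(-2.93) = 27.20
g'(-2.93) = -25.30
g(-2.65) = 20.51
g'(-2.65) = -22.50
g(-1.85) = 5.71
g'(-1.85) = -14.50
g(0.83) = 2.76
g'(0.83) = 12.30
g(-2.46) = 16.42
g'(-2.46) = -20.60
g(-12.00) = 668.00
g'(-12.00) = -116.00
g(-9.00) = 365.00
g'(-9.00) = -86.00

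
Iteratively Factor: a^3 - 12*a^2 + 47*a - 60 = (a - 4)*(a^2 - 8*a + 15) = (a - 4)*(a - 3)*(a - 5)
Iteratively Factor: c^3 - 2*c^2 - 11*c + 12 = (c + 3)*(c^2 - 5*c + 4) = (c - 1)*(c + 3)*(c - 4)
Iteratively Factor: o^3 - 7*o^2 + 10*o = (o)*(o^2 - 7*o + 10) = o*(o - 5)*(o - 2)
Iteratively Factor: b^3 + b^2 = (b + 1)*(b^2) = b*(b + 1)*(b)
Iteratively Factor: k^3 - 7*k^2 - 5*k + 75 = (k + 3)*(k^2 - 10*k + 25) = (k - 5)*(k + 3)*(k - 5)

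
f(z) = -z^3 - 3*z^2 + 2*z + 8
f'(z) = -3*z^2 - 6*z + 2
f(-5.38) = 66.13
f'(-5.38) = -52.55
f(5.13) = -195.70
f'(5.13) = -107.73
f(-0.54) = 6.20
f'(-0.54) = 4.37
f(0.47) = 8.17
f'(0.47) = -1.48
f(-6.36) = 131.19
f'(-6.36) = -81.19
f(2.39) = -18.01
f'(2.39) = -29.48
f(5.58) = -247.99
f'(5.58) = -124.89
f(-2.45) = -0.20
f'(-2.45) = -1.31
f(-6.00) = 104.00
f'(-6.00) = -70.00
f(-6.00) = 104.00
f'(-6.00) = -70.00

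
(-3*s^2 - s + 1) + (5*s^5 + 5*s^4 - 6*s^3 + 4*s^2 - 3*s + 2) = 5*s^5 + 5*s^4 - 6*s^3 + s^2 - 4*s + 3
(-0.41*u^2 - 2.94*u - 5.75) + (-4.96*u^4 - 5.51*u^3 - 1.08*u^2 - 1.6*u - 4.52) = -4.96*u^4 - 5.51*u^3 - 1.49*u^2 - 4.54*u - 10.27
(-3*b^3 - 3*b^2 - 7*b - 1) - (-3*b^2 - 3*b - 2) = -3*b^3 - 4*b + 1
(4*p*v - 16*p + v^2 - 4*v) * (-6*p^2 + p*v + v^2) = -24*p^3*v + 96*p^3 - 2*p^2*v^2 + 8*p^2*v + 5*p*v^3 - 20*p*v^2 + v^4 - 4*v^3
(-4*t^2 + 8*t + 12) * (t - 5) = -4*t^3 + 28*t^2 - 28*t - 60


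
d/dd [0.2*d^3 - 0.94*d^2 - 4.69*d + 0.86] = 0.6*d^2 - 1.88*d - 4.69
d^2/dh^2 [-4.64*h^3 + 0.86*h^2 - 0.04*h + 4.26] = 1.72 - 27.84*h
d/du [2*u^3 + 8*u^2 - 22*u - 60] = 6*u^2 + 16*u - 22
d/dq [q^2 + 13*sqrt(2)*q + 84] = 2*q + 13*sqrt(2)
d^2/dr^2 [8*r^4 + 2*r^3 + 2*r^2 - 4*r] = 96*r^2 + 12*r + 4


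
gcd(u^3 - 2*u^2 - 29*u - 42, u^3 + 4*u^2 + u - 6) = u^2 + 5*u + 6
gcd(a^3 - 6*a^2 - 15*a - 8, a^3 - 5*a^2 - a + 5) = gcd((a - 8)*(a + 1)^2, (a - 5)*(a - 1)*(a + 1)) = a + 1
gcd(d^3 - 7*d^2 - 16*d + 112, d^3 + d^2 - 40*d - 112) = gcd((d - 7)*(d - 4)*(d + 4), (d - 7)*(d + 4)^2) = d^2 - 3*d - 28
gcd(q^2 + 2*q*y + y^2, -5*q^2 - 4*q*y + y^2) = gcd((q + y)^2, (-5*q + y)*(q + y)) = q + y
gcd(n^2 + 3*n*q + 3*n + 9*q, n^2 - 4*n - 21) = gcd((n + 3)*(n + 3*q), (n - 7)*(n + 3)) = n + 3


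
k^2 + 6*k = k*(k + 6)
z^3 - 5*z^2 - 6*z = z*(z - 6)*(z + 1)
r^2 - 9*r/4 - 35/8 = (r - 7/2)*(r + 5/4)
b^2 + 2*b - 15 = (b - 3)*(b + 5)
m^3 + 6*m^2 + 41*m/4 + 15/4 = (m + 1/2)*(m + 5/2)*(m + 3)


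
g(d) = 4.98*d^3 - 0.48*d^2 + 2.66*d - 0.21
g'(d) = 14.94*d^2 - 0.96*d + 2.66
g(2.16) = 53.48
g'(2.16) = 70.29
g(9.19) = 3848.93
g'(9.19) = 1255.61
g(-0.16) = -0.67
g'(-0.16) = 3.20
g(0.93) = 5.85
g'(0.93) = 14.69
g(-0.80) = -5.19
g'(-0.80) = 12.99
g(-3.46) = -221.44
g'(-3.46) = 184.84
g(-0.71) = -4.12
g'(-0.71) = 10.87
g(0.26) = 0.54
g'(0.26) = 3.42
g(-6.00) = -1109.13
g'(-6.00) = 546.26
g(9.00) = 3615.27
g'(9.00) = 1204.16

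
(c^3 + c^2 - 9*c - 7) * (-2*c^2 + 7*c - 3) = -2*c^5 + 5*c^4 + 22*c^3 - 52*c^2 - 22*c + 21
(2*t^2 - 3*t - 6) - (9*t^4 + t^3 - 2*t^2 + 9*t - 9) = -9*t^4 - t^3 + 4*t^2 - 12*t + 3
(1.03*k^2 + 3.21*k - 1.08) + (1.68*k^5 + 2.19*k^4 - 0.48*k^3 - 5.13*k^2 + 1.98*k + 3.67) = 1.68*k^5 + 2.19*k^4 - 0.48*k^3 - 4.1*k^2 + 5.19*k + 2.59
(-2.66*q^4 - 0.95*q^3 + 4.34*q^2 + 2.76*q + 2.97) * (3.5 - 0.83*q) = 2.2078*q^5 - 8.5215*q^4 - 6.9272*q^3 + 12.8992*q^2 + 7.1949*q + 10.395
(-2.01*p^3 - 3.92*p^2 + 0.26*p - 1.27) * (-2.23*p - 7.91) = 4.4823*p^4 + 24.6407*p^3 + 30.4274*p^2 + 0.7755*p + 10.0457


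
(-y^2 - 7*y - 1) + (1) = -y^2 - 7*y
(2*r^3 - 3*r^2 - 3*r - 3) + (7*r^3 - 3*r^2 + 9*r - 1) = 9*r^3 - 6*r^2 + 6*r - 4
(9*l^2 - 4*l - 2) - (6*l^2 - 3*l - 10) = 3*l^2 - l + 8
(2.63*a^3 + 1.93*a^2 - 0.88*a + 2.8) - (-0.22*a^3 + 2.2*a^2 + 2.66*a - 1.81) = 2.85*a^3 - 0.27*a^2 - 3.54*a + 4.61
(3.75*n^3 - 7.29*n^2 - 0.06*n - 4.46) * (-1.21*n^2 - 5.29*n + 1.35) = -4.5375*n^5 - 11.0166*n^4 + 43.6992*n^3 - 4.1275*n^2 + 23.5124*n - 6.021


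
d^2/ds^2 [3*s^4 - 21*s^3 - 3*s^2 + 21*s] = 36*s^2 - 126*s - 6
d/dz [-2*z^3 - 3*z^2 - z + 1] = -6*z^2 - 6*z - 1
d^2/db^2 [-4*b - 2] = 0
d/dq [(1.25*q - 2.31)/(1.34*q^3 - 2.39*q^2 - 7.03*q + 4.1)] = (-3.35*q^3 + 12.2737*q^2 - 11.0418*q - 11.1143)/(1.7956*q^6 - 6.4052*q^5 - 13.1283*q^4 + 44.5914*q^3 + 29.8229*q^2 - 57.646*q + 16.81)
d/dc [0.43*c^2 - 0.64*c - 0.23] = 0.86*c - 0.64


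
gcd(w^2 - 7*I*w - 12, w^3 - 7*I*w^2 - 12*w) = w^2 - 7*I*w - 12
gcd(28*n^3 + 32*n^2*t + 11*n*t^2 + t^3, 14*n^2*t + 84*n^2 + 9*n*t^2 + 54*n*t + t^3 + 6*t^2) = 14*n^2 + 9*n*t + t^2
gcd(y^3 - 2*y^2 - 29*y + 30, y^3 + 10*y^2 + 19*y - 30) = y^2 + 4*y - 5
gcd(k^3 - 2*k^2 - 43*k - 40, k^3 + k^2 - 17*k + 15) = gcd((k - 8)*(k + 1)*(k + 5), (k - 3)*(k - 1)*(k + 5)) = k + 5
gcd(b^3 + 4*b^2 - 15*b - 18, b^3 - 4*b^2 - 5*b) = b + 1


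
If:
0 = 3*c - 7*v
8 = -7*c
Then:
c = -8/7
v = -24/49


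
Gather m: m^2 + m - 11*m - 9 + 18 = m^2 - 10*m + 9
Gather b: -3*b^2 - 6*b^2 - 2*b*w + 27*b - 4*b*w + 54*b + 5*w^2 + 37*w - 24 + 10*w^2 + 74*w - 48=-9*b^2 + b*(81 - 6*w) + 15*w^2 + 111*w - 72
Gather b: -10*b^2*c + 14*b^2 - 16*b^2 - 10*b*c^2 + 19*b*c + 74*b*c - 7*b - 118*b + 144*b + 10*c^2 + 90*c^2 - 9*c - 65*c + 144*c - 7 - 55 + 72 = b^2*(-10*c - 2) + b*(-10*c^2 + 93*c + 19) + 100*c^2 + 70*c + 10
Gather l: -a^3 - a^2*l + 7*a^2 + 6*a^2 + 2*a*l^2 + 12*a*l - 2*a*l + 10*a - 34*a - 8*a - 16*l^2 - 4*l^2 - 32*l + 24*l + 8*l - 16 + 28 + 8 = -a^3 + 13*a^2 - 32*a + l^2*(2*a - 20) + l*(-a^2 + 10*a) + 20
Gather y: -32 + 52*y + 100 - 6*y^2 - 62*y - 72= -6*y^2 - 10*y - 4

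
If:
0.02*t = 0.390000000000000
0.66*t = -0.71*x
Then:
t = 19.50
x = -18.13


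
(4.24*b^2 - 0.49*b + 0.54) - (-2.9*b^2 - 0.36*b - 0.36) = 7.14*b^2 - 0.13*b + 0.9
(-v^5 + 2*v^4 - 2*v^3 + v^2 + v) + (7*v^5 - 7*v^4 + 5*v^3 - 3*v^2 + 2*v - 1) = 6*v^5 - 5*v^4 + 3*v^3 - 2*v^2 + 3*v - 1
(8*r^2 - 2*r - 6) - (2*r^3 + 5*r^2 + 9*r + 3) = -2*r^3 + 3*r^2 - 11*r - 9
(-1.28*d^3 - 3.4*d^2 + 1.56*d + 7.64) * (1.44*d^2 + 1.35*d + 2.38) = -1.8432*d^5 - 6.624*d^4 - 5.39*d^3 + 5.0156*d^2 + 14.0268*d + 18.1832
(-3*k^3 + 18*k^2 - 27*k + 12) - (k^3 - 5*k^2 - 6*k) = -4*k^3 + 23*k^2 - 21*k + 12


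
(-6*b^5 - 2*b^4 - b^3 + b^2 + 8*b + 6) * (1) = -6*b^5 - 2*b^4 - b^3 + b^2 + 8*b + 6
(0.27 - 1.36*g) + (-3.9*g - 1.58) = -5.26*g - 1.31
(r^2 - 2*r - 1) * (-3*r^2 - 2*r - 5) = -3*r^4 + 4*r^3 + 2*r^2 + 12*r + 5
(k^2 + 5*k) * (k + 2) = k^3 + 7*k^2 + 10*k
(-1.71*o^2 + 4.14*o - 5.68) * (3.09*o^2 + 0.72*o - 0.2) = -5.2839*o^4 + 11.5614*o^3 - 14.2284*o^2 - 4.9176*o + 1.136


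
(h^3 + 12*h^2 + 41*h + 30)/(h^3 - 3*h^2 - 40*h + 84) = (h^2 + 6*h + 5)/(h^2 - 9*h + 14)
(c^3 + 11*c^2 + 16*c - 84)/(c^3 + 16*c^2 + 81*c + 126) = (c - 2)/(c + 3)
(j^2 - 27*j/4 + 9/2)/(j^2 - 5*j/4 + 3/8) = 2*(j - 6)/(2*j - 1)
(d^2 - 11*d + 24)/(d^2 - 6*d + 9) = (d - 8)/(d - 3)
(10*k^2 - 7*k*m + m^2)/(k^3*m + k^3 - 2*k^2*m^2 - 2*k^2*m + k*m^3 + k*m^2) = (10*k^2 - 7*k*m + m^2)/(k*(k^2*m + k^2 - 2*k*m^2 - 2*k*m + m^3 + m^2))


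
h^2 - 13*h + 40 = (h - 8)*(h - 5)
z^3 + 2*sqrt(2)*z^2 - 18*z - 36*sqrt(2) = (z - 3*sqrt(2))*(z + 2*sqrt(2))*(z + 3*sqrt(2))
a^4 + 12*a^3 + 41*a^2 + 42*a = a*(a + 2)*(a + 3)*(a + 7)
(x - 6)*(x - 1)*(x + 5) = x^3 - 2*x^2 - 29*x + 30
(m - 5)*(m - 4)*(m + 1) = m^3 - 8*m^2 + 11*m + 20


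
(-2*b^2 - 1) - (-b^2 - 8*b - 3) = -b^2 + 8*b + 2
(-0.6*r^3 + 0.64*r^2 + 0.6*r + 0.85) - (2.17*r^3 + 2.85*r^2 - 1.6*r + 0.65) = -2.77*r^3 - 2.21*r^2 + 2.2*r + 0.2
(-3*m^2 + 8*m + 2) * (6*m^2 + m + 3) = -18*m^4 + 45*m^3 + 11*m^2 + 26*m + 6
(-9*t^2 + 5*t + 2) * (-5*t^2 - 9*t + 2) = 45*t^4 + 56*t^3 - 73*t^2 - 8*t + 4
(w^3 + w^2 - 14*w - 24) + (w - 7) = w^3 + w^2 - 13*w - 31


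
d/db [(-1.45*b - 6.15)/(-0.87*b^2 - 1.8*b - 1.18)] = (1.2615*b^2 + 2.61*b - (1.45*b + 6.15)*(1.74*b + 1.8) + 1.711)/(0.87*b^2 + 1.8*b + 1.18)^2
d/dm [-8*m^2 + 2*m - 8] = 2 - 16*m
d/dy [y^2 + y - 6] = 2*y + 1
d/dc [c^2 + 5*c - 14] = 2*c + 5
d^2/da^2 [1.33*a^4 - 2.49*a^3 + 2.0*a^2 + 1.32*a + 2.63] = 15.96*a^2 - 14.94*a + 4.0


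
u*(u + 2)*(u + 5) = u^3 + 7*u^2 + 10*u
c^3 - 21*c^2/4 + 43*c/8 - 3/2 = (c - 4)*(c - 3/4)*(c - 1/2)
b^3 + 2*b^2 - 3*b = b*(b - 1)*(b + 3)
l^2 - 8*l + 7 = (l - 7)*(l - 1)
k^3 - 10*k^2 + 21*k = k*(k - 7)*(k - 3)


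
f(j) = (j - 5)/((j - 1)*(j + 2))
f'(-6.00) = -0.12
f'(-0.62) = -0.72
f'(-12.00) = -0.02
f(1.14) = -8.78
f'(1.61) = 3.40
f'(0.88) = 92.31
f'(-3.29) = -1.33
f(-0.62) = 2.51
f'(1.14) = 67.79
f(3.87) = -0.07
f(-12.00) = -0.13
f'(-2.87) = -2.99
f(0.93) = 19.84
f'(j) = -(j - 5)/((j - 1)*(j + 2)^2) - (j - 5)/((j - 1)^2*(j + 2)) + 1/((j - 1)*(j + 2)) = (-j^2 + 10*j + 3)/(j^4 + 2*j^3 - 3*j^2 - 4*j + 4)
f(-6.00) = -0.39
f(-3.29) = -1.50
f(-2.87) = -2.34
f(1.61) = -1.54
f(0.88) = 11.92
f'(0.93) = 271.84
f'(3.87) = 0.09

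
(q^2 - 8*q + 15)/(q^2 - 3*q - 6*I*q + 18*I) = (q - 5)/(q - 6*I)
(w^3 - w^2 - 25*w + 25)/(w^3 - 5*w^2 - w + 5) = (w + 5)/(w + 1)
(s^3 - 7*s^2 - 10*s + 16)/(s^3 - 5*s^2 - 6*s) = (-s^3 + 7*s^2 + 10*s - 16)/(s*(-s^2 + 5*s + 6))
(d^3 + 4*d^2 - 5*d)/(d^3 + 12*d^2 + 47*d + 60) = d*(d - 1)/(d^2 + 7*d + 12)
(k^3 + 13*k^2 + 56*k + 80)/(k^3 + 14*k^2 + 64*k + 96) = (k + 5)/(k + 6)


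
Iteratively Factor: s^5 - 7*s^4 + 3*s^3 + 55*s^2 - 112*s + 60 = (s - 5)*(s^4 - 2*s^3 - 7*s^2 + 20*s - 12) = (s - 5)*(s - 1)*(s^3 - s^2 - 8*s + 12) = (s - 5)*(s - 2)*(s - 1)*(s^2 + s - 6) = (s - 5)*(s - 2)*(s - 1)*(s + 3)*(s - 2)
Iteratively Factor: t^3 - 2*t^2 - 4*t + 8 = (t - 2)*(t^2 - 4) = (t - 2)^2*(t + 2)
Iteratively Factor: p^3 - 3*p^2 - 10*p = (p + 2)*(p^2 - 5*p) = (p - 5)*(p + 2)*(p)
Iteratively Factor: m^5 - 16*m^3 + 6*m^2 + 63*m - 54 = (m + 3)*(m^4 - 3*m^3 - 7*m^2 + 27*m - 18) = (m + 3)^2*(m^3 - 6*m^2 + 11*m - 6) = (m - 1)*(m + 3)^2*(m^2 - 5*m + 6) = (m - 3)*(m - 1)*(m + 3)^2*(m - 2)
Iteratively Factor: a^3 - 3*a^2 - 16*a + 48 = (a - 3)*(a^2 - 16) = (a - 3)*(a + 4)*(a - 4)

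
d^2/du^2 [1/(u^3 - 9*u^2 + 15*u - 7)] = 12*(u^2 - 10*u + 27)/(u^7 - 25*u^6 + 237*u^5 - 1061*u^4 + 2339*u^3 - 2667*u^2 + 1519*u - 343)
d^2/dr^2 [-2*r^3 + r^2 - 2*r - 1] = 2 - 12*r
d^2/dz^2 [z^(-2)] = 6/z^4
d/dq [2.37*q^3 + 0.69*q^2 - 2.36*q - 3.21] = 7.11*q^2 + 1.38*q - 2.36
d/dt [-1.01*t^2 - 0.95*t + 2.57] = -2.02*t - 0.95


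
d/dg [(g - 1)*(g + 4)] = 2*g + 3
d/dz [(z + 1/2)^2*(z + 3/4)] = (z + 1/2)*(3*z + 2)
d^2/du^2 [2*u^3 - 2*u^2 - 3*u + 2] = 12*u - 4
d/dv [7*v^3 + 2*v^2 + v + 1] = 21*v^2 + 4*v + 1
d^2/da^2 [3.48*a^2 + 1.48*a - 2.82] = 6.96000000000000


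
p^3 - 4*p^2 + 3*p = p*(p - 3)*(p - 1)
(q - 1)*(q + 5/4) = q^2 + q/4 - 5/4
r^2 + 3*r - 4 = (r - 1)*(r + 4)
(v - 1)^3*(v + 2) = v^4 - v^3 - 3*v^2 + 5*v - 2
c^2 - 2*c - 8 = (c - 4)*(c + 2)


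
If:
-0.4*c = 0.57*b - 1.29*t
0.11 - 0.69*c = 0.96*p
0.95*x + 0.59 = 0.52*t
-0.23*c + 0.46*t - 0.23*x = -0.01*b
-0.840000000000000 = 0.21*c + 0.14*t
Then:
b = -2.98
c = -2.59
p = 1.97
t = -2.12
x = -1.78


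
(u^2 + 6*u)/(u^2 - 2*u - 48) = u/(u - 8)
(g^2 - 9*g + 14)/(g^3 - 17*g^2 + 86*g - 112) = 1/(g - 8)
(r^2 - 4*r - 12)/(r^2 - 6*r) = (r + 2)/r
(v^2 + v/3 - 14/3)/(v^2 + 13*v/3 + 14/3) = (v - 2)/(v + 2)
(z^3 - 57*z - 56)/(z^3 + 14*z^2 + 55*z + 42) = (z - 8)/(z + 6)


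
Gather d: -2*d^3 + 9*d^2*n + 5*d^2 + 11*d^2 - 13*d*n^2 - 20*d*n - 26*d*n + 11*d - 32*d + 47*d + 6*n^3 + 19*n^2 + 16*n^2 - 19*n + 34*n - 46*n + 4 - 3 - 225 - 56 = -2*d^3 + d^2*(9*n + 16) + d*(-13*n^2 - 46*n + 26) + 6*n^3 + 35*n^2 - 31*n - 280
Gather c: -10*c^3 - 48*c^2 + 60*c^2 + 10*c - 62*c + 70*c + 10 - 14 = -10*c^3 + 12*c^2 + 18*c - 4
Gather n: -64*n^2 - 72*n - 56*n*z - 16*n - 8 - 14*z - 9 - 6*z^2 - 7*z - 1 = -64*n^2 + n*(-56*z - 88) - 6*z^2 - 21*z - 18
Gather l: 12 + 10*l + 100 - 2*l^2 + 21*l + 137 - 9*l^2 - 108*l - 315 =-11*l^2 - 77*l - 66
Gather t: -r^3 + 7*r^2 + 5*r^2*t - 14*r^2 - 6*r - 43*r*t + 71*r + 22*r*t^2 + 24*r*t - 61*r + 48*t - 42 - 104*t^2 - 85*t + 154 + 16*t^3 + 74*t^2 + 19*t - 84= -r^3 - 7*r^2 + 4*r + 16*t^3 + t^2*(22*r - 30) + t*(5*r^2 - 19*r - 18) + 28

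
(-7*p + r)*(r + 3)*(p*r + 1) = -7*p^2*r^2 - 21*p^2*r + p*r^3 + 3*p*r^2 - 7*p*r - 21*p + r^2 + 3*r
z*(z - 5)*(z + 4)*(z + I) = z^4 - z^3 + I*z^3 - 20*z^2 - I*z^2 - 20*I*z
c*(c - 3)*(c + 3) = c^3 - 9*c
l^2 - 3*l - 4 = (l - 4)*(l + 1)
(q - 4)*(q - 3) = q^2 - 7*q + 12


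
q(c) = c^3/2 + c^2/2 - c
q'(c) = 3*c^2/2 + c - 1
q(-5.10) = -48.22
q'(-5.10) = 32.92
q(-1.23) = 1.06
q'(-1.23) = 0.04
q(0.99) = -0.01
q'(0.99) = 1.46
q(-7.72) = -192.53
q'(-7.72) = 80.68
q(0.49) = -0.31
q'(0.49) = -0.15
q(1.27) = 0.56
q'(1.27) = 2.69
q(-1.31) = 1.04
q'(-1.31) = 0.26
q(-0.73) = 0.80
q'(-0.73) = -0.93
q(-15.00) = -1560.00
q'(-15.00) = 321.50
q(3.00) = 15.00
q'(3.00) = 15.50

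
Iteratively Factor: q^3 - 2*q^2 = (q)*(q^2 - 2*q) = q*(q - 2)*(q)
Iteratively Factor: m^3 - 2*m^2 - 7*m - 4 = (m + 1)*(m^2 - 3*m - 4) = (m - 4)*(m + 1)*(m + 1)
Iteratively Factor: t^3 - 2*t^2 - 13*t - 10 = (t + 1)*(t^2 - 3*t - 10) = (t - 5)*(t + 1)*(t + 2)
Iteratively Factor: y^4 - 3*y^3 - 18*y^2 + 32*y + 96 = (y + 3)*(y^3 - 6*y^2 + 32) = (y + 2)*(y + 3)*(y^2 - 8*y + 16) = (y - 4)*(y + 2)*(y + 3)*(y - 4)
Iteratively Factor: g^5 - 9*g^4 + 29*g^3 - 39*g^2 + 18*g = (g)*(g^4 - 9*g^3 + 29*g^2 - 39*g + 18) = g*(g - 3)*(g^3 - 6*g^2 + 11*g - 6) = g*(g - 3)*(g - 2)*(g^2 - 4*g + 3) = g*(g - 3)^2*(g - 2)*(g - 1)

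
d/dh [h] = 1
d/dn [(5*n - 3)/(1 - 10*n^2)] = 5*(10*n^2 - 12*n + 1)/(100*n^4 - 20*n^2 + 1)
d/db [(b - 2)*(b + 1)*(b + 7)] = 3*b^2 + 12*b - 9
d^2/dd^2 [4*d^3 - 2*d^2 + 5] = 24*d - 4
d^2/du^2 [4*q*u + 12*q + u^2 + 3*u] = 2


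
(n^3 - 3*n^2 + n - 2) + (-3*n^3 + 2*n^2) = -2*n^3 - n^2 + n - 2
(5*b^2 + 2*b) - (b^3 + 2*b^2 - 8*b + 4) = -b^3 + 3*b^2 + 10*b - 4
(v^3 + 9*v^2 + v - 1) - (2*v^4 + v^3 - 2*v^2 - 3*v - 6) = -2*v^4 + 11*v^2 + 4*v + 5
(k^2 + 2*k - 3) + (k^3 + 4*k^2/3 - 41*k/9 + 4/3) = k^3 + 7*k^2/3 - 23*k/9 - 5/3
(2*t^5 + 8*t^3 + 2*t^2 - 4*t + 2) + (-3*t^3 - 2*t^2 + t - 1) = 2*t^5 + 5*t^3 - 3*t + 1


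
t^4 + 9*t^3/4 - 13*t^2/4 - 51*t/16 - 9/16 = (t - 3/2)*(t + 1/4)*(t + 1/2)*(t + 3)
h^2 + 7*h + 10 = (h + 2)*(h + 5)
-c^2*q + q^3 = q*(-c + q)*(c + q)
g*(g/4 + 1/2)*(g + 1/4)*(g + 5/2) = g^4/4 + 19*g^3/16 + 49*g^2/32 + 5*g/16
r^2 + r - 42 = (r - 6)*(r + 7)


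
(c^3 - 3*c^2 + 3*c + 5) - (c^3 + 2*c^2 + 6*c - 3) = -5*c^2 - 3*c + 8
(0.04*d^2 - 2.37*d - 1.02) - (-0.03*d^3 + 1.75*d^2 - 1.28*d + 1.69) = 0.03*d^3 - 1.71*d^2 - 1.09*d - 2.71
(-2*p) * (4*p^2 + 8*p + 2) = -8*p^3 - 16*p^2 - 4*p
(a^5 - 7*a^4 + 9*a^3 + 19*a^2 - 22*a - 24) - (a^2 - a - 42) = a^5 - 7*a^4 + 9*a^3 + 18*a^2 - 21*a + 18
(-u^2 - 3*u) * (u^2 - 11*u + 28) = -u^4 + 8*u^3 + 5*u^2 - 84*u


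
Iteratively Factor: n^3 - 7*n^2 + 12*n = (n - 3)*(n^2 - 4*n) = n*(n - 3)*(n - 4)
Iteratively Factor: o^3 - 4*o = (o)*(o^2 - 4) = o*(o - 2)*(o + 2)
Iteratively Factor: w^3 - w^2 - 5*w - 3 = (w + 1)*(w^2 - 2*w - 3) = (w + 1)^2*(w - 3)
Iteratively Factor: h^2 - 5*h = (h)*(h - 5)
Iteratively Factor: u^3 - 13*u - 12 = (u + 1)*(u^2 - u - 12) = (u - 4)*(u + 1)*(u + 3)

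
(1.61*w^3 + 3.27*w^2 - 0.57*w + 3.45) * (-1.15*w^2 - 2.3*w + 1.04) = -1.8515*w^5 - 7.4635*w^4 - 5.1911*w^3 + 0.7443*w^2 - 8.5278*w + 3.588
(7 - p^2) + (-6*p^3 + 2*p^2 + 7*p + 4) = -6*p^3 + p^2 + 7*p + 11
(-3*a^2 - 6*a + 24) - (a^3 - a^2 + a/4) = -a^3 - 2*a^2 - 25*a/4 + 24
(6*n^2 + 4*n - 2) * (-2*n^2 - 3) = -12*n^4 - 8*n^3 - 14*n^2 - 12*n + 6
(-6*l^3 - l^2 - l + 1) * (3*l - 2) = -18*l^4 + 9*l^3 - l^2 + 5*l - 2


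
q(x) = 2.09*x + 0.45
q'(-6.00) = 2.09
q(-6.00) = -12.09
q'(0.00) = 2.09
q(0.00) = 0.45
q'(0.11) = 2.09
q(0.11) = 0.68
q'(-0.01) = 2.09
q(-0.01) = 0.43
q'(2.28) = 2.09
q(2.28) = 5.22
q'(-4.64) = 2.09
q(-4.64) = -9.25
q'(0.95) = 2.09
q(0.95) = 2.44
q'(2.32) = 2.09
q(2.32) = 5.30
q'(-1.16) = 2.09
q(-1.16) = -1.97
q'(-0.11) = 2.09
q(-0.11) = 0.22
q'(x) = 2.09000000000000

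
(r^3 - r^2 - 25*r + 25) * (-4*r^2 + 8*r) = -4*r^5 + 12*r^4 + 92*r^3 - 300*r^2 + 200*r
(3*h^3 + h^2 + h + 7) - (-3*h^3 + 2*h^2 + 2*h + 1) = 6*h^3 - h^2 - h + 6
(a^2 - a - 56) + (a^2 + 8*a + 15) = 2*a^2 + 7*a - 41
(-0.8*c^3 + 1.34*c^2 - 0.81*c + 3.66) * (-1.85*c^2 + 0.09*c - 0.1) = 1.48*c^5 - 2.551*c^4 + 1.6991*c^3 - 6.9779*c^2 + 0.4104*c - 0.366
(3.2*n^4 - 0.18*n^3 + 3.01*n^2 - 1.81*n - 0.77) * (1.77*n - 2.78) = 5.664*n^5 - 9.2146*n^4 + 5.8281*n^3 - 11.5715*n^2 + 3.6689*n + 2.1406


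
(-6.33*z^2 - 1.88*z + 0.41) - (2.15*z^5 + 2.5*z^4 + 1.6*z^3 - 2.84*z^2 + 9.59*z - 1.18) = -2.15*z^5 - 2.5*z^4 - 1.6*z^3 - 3.49*z^2 - 11.47*z + 1.59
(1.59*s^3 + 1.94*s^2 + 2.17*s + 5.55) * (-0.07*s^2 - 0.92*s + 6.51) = -0.1113*s^5 - 1.5986*s^4 + 8.4142*s^3 + 10.2445*s^2 + 9.0207*s + 36.1305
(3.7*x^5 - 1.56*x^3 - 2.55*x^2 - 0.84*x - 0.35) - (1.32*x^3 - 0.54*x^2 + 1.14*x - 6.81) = 3.7*x^5 - 2.88*x^3 - 2.01*x^2 - 1.98*x + 6.46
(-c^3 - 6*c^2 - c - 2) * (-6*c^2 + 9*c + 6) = 6*c^5 + 27*c^4 - 54*c^3 - 33*c^2 - 24*c - 12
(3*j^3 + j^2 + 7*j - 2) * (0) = 0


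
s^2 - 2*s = s*(s - 2)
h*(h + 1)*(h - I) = h^3 + h^2 - I*h^2 - I*h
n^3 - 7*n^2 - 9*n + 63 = (n - 7)*(n - 3)*(n + 3)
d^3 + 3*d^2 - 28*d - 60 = (d - 5)*(d + 2)*(d + 6)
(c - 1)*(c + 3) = c^2 + 2*c - 3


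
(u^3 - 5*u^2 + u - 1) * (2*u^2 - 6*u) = 2*u^5 - 16*u^4 + 32*u^3 - 8*u^2 + 6*u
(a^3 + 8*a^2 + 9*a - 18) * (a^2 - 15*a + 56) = a^5 - 7*a^4 - 55*a^3 + 295*a^2 + 774*a - 1008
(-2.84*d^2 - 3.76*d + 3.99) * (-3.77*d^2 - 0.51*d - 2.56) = 10.7068*d^4 + 15.6236*d^3 - 5.8543*d^2 + 7.5907*d - 10.2144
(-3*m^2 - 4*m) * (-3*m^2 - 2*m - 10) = 9*m^4 + 18*m^3 + 38*m^2 + 40*m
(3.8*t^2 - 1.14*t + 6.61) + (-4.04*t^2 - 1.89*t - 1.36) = -0.24*t^2 - 3.03*t + 5.25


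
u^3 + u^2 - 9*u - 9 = (u - 3)*(u + 1)*(u + 3)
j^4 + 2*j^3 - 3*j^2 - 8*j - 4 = (j - 2)*(j + 1)^2*(j + 2)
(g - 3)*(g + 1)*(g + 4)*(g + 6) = g^4 + 8*g^3 + g^2 - 78*g - 72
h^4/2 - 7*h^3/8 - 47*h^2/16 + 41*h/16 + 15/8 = (h/2 + 1)*(h - 3)*(h - 5/4)*(h + 1/2)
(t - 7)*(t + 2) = t^2 - 5*t - 14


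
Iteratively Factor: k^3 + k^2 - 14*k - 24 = (k - 4)*(k^2 + 5*k + 6) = (k - 4)*(k + 3)*(k + 2)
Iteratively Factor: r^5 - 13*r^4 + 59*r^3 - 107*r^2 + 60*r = (r)*(r^4 - 13*r^3 + 59*r^2 - 107*r + 60) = r*(r - 3)*(r^3 - 10*r^2 + 29*r - 20) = r*(r - 5)*(r - 3)*(r^2 - 5*r + 4) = r*(r - 5)*(r - 3)*(r - 1)*(r - 4)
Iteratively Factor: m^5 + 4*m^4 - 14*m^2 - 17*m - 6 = (m - 2)*(m^4 + 6*m^3 + 12*m^2 + 10*m + 3) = (m - 2)*(m + 3)*(m^3 + 3*m^2 + 3*m + 1) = (m - 2)*(m + 1)*(m + 3)*(m^2 + 2*m + 1) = (m - 2)*(m + 1)^2*(m + 3)*(m + 1)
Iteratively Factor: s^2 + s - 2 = (s - 1)*(s + 2)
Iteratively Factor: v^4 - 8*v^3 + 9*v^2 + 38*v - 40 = (v - 4)*(v^3 - 4*v^2 - 7*v + 10) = (v - 4)*(v - 1)*(v^2 - 3*v - 10) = (v - 5)*(v - 4)*(v - 1)*(v + 2)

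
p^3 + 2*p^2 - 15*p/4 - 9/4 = (p - 3/2)*(p + 1/2)*(p + 3)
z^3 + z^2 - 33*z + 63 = (z - 3)^2*(z + 7)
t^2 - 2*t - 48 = (t - 8)*(t + 6)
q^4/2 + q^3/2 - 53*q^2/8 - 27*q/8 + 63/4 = (q/2 + 1)*(q - 3)*(q - 3/2)*(q + 7/2)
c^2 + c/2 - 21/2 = (c - 3)*(c + 7/2)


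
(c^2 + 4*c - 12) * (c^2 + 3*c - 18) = c^4 + 7*c^3 - 18*c^2 - 108*c + 216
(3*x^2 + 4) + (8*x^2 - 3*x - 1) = 11*x^2 - 3*x + 3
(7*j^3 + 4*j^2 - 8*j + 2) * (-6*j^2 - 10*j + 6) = -42*j^5 - 94*j^4 + 50*j^3 + 92*j^2 - 68*j + 12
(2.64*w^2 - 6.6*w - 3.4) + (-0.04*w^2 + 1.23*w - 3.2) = 2.6*w^2 - 5.37*w - 6.6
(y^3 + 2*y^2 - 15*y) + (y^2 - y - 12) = y^3 + 3*y^2 - 16*y - 12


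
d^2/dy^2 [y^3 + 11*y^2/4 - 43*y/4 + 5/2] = 6*y + 11/2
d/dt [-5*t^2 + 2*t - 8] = 2 - 10*t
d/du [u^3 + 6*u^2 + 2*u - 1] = 3*u^2 + 12*u + 2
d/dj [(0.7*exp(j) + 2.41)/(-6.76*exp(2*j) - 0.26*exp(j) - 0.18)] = (4.732*exp(2*j) + 32.5832*exp(j) + 0.5006)*exp(j)/(45.6976*exp(4*j) + 3.5152*exp(3*j) + 2.5012*exp(2*j) + 0.0936*exp(j) + 0.0324)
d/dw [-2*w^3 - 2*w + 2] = -6*w^2 - 2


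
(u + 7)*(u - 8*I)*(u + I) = u^3 + 7*u^2 - 7*I*u^2 + 8*u - 49*I*u + 56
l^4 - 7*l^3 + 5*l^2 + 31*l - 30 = (l - 5)*(l - 3)*(l - 1)*(l + 2)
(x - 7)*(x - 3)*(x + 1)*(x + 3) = x^4 - 6*x^3 - 16*x^2 + 54*x + 63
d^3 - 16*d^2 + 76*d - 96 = (d - 8)*(d - 6)*(d - 2)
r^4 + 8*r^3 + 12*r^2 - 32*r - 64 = (r - 2)*(r + 2)*(r + 4)^2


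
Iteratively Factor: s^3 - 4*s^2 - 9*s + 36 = (s + 3)*(s^2 - 7*s + 12) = (s - 4)*(s + 3)*(s - 3)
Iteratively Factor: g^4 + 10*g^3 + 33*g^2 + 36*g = (g)*(g^3 + 10*g^2 + 33*g + 36) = g*(g + 4)*(g^2 + 6*g + 9) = g*(g + 3)*(g + 4)*(g + 3)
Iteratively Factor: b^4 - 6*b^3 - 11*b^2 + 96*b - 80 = (b + 4)*(b^3 - 10*b^2 + 29*b - 20) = (b - 1)*(b + 4)*(b^2 - 9*b + 20) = (b - 4)*(b - 1)*(b + 4)*(b - 5)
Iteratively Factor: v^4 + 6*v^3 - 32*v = (v - 2)*(v^3 + 8*v^2 + 16*v) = (v - 2)*(v + 4)*(v^2 + 4*v) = (v - 2)*(v + 4)^2*(v)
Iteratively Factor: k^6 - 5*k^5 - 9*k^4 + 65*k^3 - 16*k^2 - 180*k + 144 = (k - 3)*(k^5 - 2*k^4 - 15*k^3 + 20*k^2 + 44*k - 48) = (k - 3)*(k - 2)*(k^4 - 15*k^2 - 10*k + 24) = (k - 3)*(k - 2)*(k - 1)*(k^3 + k^2 - 14*k - 24) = (k - 3)*(k - 2)*(k - 1)*(k + 3)*(k^2 - 2*k - 8) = (k - 4)*(k - 3)*(k - 2)*(k - 1)*(k + 3)*(k + 2)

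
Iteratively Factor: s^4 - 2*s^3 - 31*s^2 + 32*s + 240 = (s + 3)*(s^3 - 5*s^2 - 16*s + 80) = (s - 4)*(s + 3)*(s^2 - s - 20) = (s - 5)*(s - 4)*(s + 3)*(s + 4)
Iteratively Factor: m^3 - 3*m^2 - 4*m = (m)*(m^2 - 3*m - 4) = m*(m + 1)*(m - 4)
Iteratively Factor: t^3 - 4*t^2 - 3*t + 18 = (t + 2)*(t^2 - 6*t + 9) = (t - 3)*(t + 2)*(t - 3)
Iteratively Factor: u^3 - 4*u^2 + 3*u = (u - 3)*(u^2 - u) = u*(u - 3)*(u - 1)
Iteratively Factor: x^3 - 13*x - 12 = (x + 3)*(x^2 - 3*x - 4) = (x + 1)*(x + 3)*(x - 4)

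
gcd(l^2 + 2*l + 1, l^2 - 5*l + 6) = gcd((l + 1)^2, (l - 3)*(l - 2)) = 1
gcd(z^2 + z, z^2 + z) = z^2 + z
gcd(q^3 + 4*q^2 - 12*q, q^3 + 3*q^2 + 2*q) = q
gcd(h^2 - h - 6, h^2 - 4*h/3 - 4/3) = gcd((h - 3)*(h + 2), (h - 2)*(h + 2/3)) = 1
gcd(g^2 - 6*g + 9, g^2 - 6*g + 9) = g^2 - 6*g + 9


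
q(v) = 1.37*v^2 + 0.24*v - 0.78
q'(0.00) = 0.24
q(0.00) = -0.78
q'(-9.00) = -24.42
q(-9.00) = 108.03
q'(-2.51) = -6.64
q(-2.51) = 7.25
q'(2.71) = 7.67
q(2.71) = 9.93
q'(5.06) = 14.10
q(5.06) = 35.51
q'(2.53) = 7.17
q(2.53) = 8.60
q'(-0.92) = -2.28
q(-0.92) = 0.16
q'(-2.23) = -5.87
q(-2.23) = 5.50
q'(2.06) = 5.88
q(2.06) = 5.53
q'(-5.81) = -15.68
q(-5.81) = 44.07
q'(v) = 2.74*v + 0.24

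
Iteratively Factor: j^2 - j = (j)*(j - 1)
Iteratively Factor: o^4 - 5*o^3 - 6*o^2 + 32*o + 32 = (o + 2)*(o^3 - 7*o^2 + 8*o + 16) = (o - 4)*(o + 2)*(o^2 - 3*o - 4) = (o - 4)^2*(o + 2)*(o + 1)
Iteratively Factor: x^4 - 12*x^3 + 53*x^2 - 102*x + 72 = (x - 3)*(x^3 - 9*x^2 + 26*x - 24) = (x - 3)*(x - 2)*(x^2 - 7*x + 12) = (x - 4)*(x - 3)*(x - 2)*(x - 3)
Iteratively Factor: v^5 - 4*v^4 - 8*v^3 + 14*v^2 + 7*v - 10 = (v - 5)*(v^4 + v^3 - 3*v^2 - v + 2) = (v - 5)*(v - 1)*(v^3 + 2*v^2 - v - 2) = (v - 5)*(v - 1)^2*(v^2 + 3*v + 2) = (v - 5)*(v - 1)^2*(v + 1)*(v + 2)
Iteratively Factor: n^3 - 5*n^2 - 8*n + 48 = (n - 4)*(n^2 - n - 12) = (n - 4)*(n + 3)*(n - 4)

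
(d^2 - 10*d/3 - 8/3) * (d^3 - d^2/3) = d^5 - 11*d^4/3 - 14*d^3/9 + 8*d^2/9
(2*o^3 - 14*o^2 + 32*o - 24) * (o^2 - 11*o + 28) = 2*o^5 - 36*o^4 + 242*o^3 - 768*o^2 + 1160*o - 672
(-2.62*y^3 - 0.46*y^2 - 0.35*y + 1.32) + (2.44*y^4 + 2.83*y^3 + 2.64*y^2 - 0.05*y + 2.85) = 2.44*y^4 + 0.21*y^3 + 2.18*y^2 - 0.4*y + 4.17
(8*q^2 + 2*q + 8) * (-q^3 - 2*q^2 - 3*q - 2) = -8*q^5 - 18*q^4 - 36*q^3 - 38*q^2 - 28*q - 16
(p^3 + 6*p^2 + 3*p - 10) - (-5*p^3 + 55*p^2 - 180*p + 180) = 6*p^3 - 49*p^2 + 183*p - 190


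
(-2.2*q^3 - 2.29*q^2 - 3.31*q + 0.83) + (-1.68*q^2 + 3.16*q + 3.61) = -2.2*q^3 - 3.97*q^2 - 0.15*q + 4.44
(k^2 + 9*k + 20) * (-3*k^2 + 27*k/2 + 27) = -3*k^4 - 27*k^3/2 + 177*k^2/2 + 513*k + 540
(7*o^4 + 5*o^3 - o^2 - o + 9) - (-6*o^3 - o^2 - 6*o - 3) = 7*o^4 + 11*o^3 + 5*o + 12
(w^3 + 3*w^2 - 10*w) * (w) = w^4 + 3*w^3 - 10*w^2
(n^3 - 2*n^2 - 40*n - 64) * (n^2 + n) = n^5 - n^4 - 42*n^3 - 104*n^2 - 64*n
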